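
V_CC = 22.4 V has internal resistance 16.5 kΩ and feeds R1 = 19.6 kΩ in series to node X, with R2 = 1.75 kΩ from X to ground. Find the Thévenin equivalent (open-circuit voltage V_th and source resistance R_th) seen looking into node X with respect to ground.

R1' = 16.5 + 19.6 = 36.10 kΩ (source resistance + R1).
With X open, the divider is unloaded: V_th = 22.4 × 1.75/37.85 = 1.036 V.
With V_CC suppressed (replaced by a short), R_th = R1' ‖ R2 = (36.10 × 1.75)/(36.10 + 1.75) = 1.669 kΩ.

V_th ≈ 1.04 V, R_th ≈ 1.67 kΩ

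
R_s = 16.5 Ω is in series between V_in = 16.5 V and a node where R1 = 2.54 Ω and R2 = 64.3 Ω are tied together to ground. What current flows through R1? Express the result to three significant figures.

I ≈ 0.838 A

Combine the parallel branches: R_p = (1/2.54 + 1/64.3)⁻¹ = 2.443 Ω.
V_A by voltage divider: V_A = 16.5 × 2.443/(16.5 + 2.443) = 2.128 V.
Branch current I = V_A/R1 = 2.128/2.54 = 0.8379 A.
(Equivalently: I_total = 0.8710 A, then current-divider fraction G_k/ΣG = 0.9620.)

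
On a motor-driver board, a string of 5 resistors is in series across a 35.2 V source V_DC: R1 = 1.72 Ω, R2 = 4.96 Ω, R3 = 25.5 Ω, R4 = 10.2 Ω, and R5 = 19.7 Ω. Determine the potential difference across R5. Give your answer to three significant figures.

V ≈ 11.2 V

Total series resistance ΣR = 1.72 + 4.96 + 25.5 + 10.2 + 19.7 = 62.08 Ω.
By the voltage-divider rule, V = 35.2 × 19.70/62.08 = 11.17 V.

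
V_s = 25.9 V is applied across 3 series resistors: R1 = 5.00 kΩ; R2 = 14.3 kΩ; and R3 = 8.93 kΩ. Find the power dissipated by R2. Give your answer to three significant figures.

Series current I = V_s/ΣR = 25.9/28.23 = 0.9175 mA.
V(R2) = I·R = 13.12 V; P = V·I = 13.12 × 0.9175 = 12.04 mW.

P ≈ 12.0 mW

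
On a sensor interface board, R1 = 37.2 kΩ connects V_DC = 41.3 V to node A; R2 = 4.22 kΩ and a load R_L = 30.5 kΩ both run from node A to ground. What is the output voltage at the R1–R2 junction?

First combine the lower leg with the load: R2 ‖ R_L = 3.707 kΩ.
Now apply the divider: V_out = 41.3 × 0.09062 = 3.743 V.
(Unloaded it would be 4.21 V; the load pulls it down.)

V_out ≈ 3.74 V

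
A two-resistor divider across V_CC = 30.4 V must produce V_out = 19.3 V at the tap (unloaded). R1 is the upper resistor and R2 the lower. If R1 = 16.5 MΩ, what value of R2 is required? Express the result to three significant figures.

R2 ≈ 28.7 MΩ

V_out/V_CC = R2/(R1+R2) = 0.6349.
R2 = R1 · 0.6349/(1 − 0.6349) = 28.69 MΩ.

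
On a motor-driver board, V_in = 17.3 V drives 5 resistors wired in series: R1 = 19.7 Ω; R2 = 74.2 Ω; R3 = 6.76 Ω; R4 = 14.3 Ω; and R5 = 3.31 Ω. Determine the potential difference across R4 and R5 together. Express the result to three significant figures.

Total series resistance ΣR = 19.7 + 74.2 + 6.76 + 14.3 + 3.31 = 118.3 Ω.
R_{R4..R5} = 14.3 + 3.31 = 17.61 Ω.
By the voltage-divider rule, V = 17.3 × 17.61/118.3 = 2.576 V.

V ≈ 2.58 V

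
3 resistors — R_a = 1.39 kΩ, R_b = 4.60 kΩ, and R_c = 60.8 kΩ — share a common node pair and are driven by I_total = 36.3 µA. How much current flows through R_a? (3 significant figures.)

ΣG = 1/1.39 + 1/4.60 + 1/60.8 = 0.9533.
By the current-divider rule, I = I_total · G_k/ΣG = 36.3 × 0.7547 = 27.40 µA.

I ≈ 27.4 µA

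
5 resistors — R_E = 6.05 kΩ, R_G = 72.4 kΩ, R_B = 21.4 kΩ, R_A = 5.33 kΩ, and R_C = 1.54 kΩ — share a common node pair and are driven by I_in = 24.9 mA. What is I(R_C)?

Conductances: ΣG = 1/6.05 + 1/72.4 + 1/21.4 + 1/5.33 + 1/1.54 = 1.063 (1/kΩ).
By the current-divider rule, I = I_in · G_k/ΣG = 24.9 × 0.6110 = 15.21 mA.

I ≈ 15.2 mA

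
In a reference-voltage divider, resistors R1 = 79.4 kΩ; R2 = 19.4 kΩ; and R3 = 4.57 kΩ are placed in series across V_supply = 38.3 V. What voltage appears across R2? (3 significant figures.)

Total series resistance ΣR = 79.4 + 19.4 + 4.57 = 103.4 kΩ.
By the voltage-divider rule, V = 38.3 × 19.40/103.4 = 7.188 V.

V ≈ 7.19 V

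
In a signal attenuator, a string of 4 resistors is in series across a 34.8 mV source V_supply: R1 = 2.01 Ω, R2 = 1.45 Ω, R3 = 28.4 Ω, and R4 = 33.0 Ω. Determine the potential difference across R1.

Total series resistance ΣR = 2.01 + 1.45 + 28.4 + 33.0 = 64.86 Ω.
V = V_supply · R/ΣR = 34.8 × 0.03099 = 1.078 mV.

V ≈ 1.08 mV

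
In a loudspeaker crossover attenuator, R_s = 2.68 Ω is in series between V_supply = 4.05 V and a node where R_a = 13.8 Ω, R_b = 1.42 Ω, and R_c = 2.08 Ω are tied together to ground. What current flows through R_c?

I ≈ 0.446 A

Combine the parallel branches: R_p = (1/13.8 + 1/1.42 + 1/2.08)⁻¹ = 0.7953 Ω.
V_A by voltage divider: V_A = 4.05 × 0.7953/(2.68 + 0.7953) = 0.9268 V.
Branch current I = V_A/R_c = 0.9268/2.08 = 0.4456 A.
(Check via current divider: I_total = 1.165 A; share G_k/ΣG = 0.3823 → same result.)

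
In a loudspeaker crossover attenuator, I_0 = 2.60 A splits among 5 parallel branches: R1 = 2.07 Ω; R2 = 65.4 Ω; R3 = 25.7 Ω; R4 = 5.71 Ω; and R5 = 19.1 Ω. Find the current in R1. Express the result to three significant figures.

Conductances: ΣG = 1/2.07 + 1/65.4 + 1/25.7 + 1/5.71 + 1/19.1 = 0.7648 (1/Ω).
R1 takes the fraction G_k/ΣG = 0.4831/0.7648 = 0.6317, so I = 2.60 × 0.6317 = 1.642 A.

I ≈ 1.64 A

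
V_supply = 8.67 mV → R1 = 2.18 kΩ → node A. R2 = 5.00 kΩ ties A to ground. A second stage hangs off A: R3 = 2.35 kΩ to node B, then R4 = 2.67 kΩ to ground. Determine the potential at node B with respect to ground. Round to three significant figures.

V_B ≈ 2.47 mV

The second stage (R3 + R4 = 5.020 kΩ) loads node A in parallel with R2.
Effective lower resistance at A: R2 ‖ 5.020 = 2.505 kΩ.
First divider: V_A = V_supply · 2.505/(2.18 + 2.505) = 4.636 mV.
Stage 2 is unloaded, so V_B = V_A · R4/(R3+R4) = 4.636 × 2.67/5.020 = 2.466 mV.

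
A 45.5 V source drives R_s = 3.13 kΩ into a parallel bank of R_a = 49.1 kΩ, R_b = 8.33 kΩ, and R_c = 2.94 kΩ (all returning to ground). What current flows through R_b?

I ≈ 2.18 mA

Equivalent of the parallel group: R_p = 2.081 kΩ.
V_A = 45.5 × 2.081/5.211 = 18.17 V.
I(R_b) = V_A / R_b = 18.17/8.33 = 2.181 mA.
(Equivalently: I_total = 8.732 mA, then current-divider fraction G_k/ΣG = 0.2498.)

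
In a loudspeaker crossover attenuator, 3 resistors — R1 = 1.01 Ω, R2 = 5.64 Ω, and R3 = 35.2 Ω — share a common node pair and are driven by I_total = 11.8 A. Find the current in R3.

ΣG = 1/1.01 + 1/5.64 + 1/35.2 = 1.196.
Current divider: I(R3) = I_total · G_k/ΣG = 11.8 × (0.02841/1.196) = 11.8 × 0.02376 = 0.2803 A.

I ≈ 0.280 A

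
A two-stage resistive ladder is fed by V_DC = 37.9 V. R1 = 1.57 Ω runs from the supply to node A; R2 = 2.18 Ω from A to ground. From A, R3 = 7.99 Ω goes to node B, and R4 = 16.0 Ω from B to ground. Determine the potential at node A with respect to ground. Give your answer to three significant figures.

The second stage (R3 + R4 = 23.99 Ω) loads node A in parallel with R2.
Effective lower resistance at A: R2 ‖ 23.99 = 1.998 Ω.
So V_A = 37.9 × 0.5600 = 21.23 V.

V_A ≈ 21.2 V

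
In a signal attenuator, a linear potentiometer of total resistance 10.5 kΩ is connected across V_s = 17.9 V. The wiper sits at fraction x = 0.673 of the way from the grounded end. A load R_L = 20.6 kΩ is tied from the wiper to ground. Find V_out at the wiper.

Lower segment x·R_p = 7.067 kΩ; upper segment (1−x)·R_p = 3.433 kΩ.
R_L loads the lower segment: effective lower R = 5.262 kΩ.
Loaded-divider output: V_out = 17.9 × 0.6051 = 10.83 V.
(Unloaded: V_out = x·V_s = 12.0 V.)

V_out ≈ 10.8 V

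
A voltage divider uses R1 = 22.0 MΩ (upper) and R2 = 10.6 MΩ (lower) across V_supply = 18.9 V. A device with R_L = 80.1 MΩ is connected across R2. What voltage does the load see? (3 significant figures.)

First combine the lower leg with the load: R2 ‖ R_L = 9.361 MΩ.
Voltage divider with the loaded lower leg: V_out = 18.9 × 9.361/(22.0 + 9.361) = 18.9 × 0.2985 = 5.642 V.
(Unloaded it would be 6.15 V; the load pulls it down.)

V_out ≈ 5.64 V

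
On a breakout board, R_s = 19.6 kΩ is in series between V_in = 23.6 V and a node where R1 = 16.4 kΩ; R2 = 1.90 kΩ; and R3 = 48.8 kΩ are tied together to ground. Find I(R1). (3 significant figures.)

Equivalent of the parallel group: R_p = 1.645 kΩ.
V_A by voltage divider: V_A = 23.6 × 1.645/(19.6 + 1.645) = 1.828 V.
I(R1) = V_A / R1 = 1.828/16.4 = 0.1114 mA.

I ≈ 0.111 mA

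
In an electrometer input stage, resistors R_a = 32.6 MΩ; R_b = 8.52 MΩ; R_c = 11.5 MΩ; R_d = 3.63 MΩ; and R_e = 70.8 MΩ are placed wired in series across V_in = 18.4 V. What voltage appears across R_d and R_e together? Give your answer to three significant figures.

V ≈ 10.8 V

ΣR = 32.6 + 8.52 + 11.5 + 3.63 + 70.8 = 127.0 MΩ.
R_{R_d..R_e} = 3.63 + 70.8 = 74.43 MΩ.
By the voltage-divider rule, V = 18.4 × 74.43/127.0 = 10.78 V.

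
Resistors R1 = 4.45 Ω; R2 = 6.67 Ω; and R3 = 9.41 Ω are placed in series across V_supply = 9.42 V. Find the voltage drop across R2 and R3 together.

V ≈ 7.38 V

ΣR = 4.45 + 6.67 + 9.41 = 20.53 Ω.
R_{R2..R3} = 6.67 + 9.41 = 16.08 Ω.
Voltage divider: V = V_supply · (16.08 / 20.53) = 9.42 × 0.7832 = 7.378 V.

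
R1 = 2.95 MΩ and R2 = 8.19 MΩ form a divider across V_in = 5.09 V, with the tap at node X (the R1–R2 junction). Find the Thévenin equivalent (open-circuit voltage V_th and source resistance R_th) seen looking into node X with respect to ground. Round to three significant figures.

V_th ≈ 3.74 V, R_th ≈ 2.17 MΩ

Open-circuit (no load on X): V_th = V_in · R2/(R1 + R2) = 5.09 × 8.19/(2.950 + 8.19) = 3.742 V.
With V_in suppressed (replaced by a short), R_th = R1 ‖ R2 = (2.950 × 8.19)/(2.950 + 8.19) = 2.169 MΩ.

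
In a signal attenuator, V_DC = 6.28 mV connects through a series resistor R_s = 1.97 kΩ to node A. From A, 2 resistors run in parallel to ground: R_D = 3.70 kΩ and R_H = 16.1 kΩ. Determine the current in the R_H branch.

I ≈ 0.236 µA

Combine the parallel branches: R_p = (1/3.70 + 1/16.1)⁻¹ = 3.009 kΩ.
V_A = 6.28 × 3.009/4.979 = 3.795 mV.
Branch current I = V_A/R_H = 3.795/16.1 = 0.2357 µA.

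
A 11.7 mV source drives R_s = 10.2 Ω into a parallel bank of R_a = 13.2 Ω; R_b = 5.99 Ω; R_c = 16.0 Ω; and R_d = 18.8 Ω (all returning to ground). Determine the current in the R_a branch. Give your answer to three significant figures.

I ≈ 0.190 mA

Equivalent of the parallel group: R_p = 2.790 Ω.
Node voltage V_A = V_supply · R_p/(R_s + R_p) = 11.7 × 0.2148 = 2.513 mV.
I(R_a) = V_A / R_a = 2.513/13.2 = 0.1904 mA.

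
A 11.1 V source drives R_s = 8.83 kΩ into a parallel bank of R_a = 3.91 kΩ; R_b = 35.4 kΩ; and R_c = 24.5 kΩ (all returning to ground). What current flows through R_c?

I ≈ 0.117 mA

Parallel bank: R_p = 1/(1/3.91 + 1/35.4 + 1/24.5) = 3.079 kΩ.
V_A by voltage divider: V_A = 11.1 × 3.079/(8.83 + 3.079) = 2.870 V.
Branch current I = V_A/R_c = 2.870/24.5 = 0.1171 mA.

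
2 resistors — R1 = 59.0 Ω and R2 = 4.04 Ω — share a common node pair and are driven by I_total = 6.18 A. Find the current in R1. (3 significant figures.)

For two parallel branches, I_k = I_total · (other R)/(sum of R).
I(R1) = 6.18 × 4.04/(59.0 + 4.04) = 6.18 × 0.06409 = 0.3961 A.

I ≈ 0.396 A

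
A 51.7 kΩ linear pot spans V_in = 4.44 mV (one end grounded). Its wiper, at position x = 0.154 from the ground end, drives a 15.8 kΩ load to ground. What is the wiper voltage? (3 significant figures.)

V_out ≈ 0.479 mV

The pot divides into 43.74 kΩ above the wiper and 7.962 kΩ below.
Lower segment in parallel with the load: 7.962 ‖ 15.8 = 5.294 kΩ.
V_out = 4.44 × 5.294/(43.74 + 5.294) = 0.4794 mV.
(Unloaded: V_out = x·V_in = 0.684 mV.)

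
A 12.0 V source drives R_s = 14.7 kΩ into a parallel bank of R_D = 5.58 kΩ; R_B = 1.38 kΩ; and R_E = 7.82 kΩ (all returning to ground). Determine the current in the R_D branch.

Combine the parallel branches: R_p = (1/5.58 + 1/1.38 + 1/7.82)⁻¹ = 0.9692 kΩ.
V_A = 12.0 × 0.9692/15.67 = 0.7423 V.
I(R_D) = V_A / R_D = 0.7423/5.58 = 0.1330 mA.

I ≈ 0.133 mA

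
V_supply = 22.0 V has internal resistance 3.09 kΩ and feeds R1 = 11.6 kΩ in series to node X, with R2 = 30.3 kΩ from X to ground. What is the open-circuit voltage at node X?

V_th ≈ 14.8 V

R1' = 3.09 + 11.6 = 14.69 kΩ (source resistance + R1).
With X open, the divider is unloaded: V_th = 22.0 × 30.3/44.99 = 14.82 V.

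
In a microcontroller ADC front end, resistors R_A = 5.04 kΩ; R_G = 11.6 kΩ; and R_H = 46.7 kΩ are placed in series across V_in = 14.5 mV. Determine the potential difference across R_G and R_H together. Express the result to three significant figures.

V ≈ 13.3 mV

Total series resistance ΣR = 5.04 + 11.6 + 46.7 = 63.34 kΩ.
R_{R_G..R_H} = 11.6 + 46.7 = 58.30 kΩ.
Voltage divider: V = V_in · (58.30 / 63.34) = 14.5 × 0.9204 = 13.35 mV.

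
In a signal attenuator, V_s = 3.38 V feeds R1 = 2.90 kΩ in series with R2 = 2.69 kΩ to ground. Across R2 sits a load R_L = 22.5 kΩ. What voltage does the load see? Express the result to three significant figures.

R2 ‖ R_L = (2.69 × 22.5)/(2.69 + 22.5) = 2.403 kΩ.
Voltage divider with the loaded lower leg: V_out = 3.38 × 2.403/(2.90 + 2.403) = 3.38 × 0.4531 = 1.532 V.
(Unloaded it would be 1.63 V; the load pulls it down.)

V_out ≈ 1.53 V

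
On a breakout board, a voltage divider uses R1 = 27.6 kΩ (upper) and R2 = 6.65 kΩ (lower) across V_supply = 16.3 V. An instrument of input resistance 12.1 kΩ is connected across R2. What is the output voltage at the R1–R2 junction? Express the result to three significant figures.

V_out ≈ 2.19 V

R2 ‖ R_L = (6.65 × 12.1)/(6.65 + 12.1) = 4.291 kΩ.
Then V_out = V_supply · R2'/(R1 + R2') = 16.3 × 4.291/31.89 = 2.193 V.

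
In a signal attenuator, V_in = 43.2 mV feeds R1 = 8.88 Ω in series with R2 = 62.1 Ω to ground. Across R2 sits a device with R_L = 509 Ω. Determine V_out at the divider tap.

The load sits in parallel with R2, giving an effective lower resistance R2' = R2·R_L/(R2+R_L) = 55.35 Ω.
Then V_out = V_in · R2'/(R1 + R2') = 43.2 × 55.35/64.23 = 37.23 mV.
(Unloaded it would be 37.8 mV; the load pulls it down.)

V_out ≈ 37.2 mV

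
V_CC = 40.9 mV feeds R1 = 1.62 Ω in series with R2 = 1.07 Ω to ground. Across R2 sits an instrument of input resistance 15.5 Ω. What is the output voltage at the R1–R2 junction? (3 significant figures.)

V_out ≈ 15.6 mV

The load sits in parallel with R2, giving an effective lower resistance R2' = R2·R_L/(R2+R_L) = 1.001 Ω.
Then V_out = V_CC · R2'/(R1 + R2') = 40.9 × 1.001/2.621 = 15.62 mV.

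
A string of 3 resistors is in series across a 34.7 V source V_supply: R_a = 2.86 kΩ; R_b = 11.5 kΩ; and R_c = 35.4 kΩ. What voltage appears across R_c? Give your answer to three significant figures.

Total series resistance ΣR = 2.86 + 11.5 + 35.4 = 49.76 kΩ.
By the voltage-divider rule, V = 34.7 × 35.40/49.76 = 24.69 V.

V ≈ 24.7 V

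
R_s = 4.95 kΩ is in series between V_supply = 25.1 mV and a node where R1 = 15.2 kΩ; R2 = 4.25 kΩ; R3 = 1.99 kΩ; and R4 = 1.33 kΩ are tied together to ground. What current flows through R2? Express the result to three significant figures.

Parallel bank: R_p = 1/(1/15.2 + 1/4.25 + 1/1.99 + 1/1.33) = 0.6429 kΩ.
V_A by voltage divider: V_A = 25.1 × 0.6429/(4.95 + 0.6429) = 2.885 mV.
Branch current I = V_A/R2 = 2.885/4.25 = 0.6789 µA.
(Check via current divider: I_total = 4.488 µA; share G_k/ΣG = 0.1513 → same result.)

I ≈ 0.679 µA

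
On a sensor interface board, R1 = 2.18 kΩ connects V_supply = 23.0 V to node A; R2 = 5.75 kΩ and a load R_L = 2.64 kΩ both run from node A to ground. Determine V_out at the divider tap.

The load sits in parallel with R2, giving an effective lower resistance R2' = R2·R_L/(R2+R_L) = 1.809 kΩ.
Now apply the divider: V_out = 23.0 × 0.4535 = 10.43 V.

V_out ≈ 10.4 V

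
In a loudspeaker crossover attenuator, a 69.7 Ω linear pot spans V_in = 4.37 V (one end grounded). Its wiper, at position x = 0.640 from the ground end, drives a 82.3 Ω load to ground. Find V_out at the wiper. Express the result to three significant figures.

V_out ≈ 2.34 V

Split the track: R_lower = x·R_p = 44.61 Ω, R_upper = (1−x)·R_p = 25.09 Ω.
R_L loads the lower segment: effective lower R = 28.93 Ω.
V_out = 4.37 × 28.93/(25.09 + 28.93) = 2.340 V.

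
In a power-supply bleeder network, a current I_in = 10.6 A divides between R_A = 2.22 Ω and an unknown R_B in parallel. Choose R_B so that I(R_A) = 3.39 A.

The fraction through R_A equals R_B/(R_A+R_B).
3.39/10.6 = R_B/(R_A + R_B) → R_B = R_A · (0.3198)/(1 − 0.3198) = 2.22 × 0.4702 = 1.044 Ω.

R_B ≈ 1.04 Ω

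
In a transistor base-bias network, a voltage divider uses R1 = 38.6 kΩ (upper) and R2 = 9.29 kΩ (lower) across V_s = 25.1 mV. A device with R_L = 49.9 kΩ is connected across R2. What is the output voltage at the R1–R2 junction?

R2 ‖ R_L = (9.29 × 49.9)/(9.29 + 49.9) = 7.832 kΩ.
Then V_out = V_s · R2'/(R1 + R2') = 25.1 × 7.832/46.43 = 4.234 mV.

V_out ≈ 4.23 mV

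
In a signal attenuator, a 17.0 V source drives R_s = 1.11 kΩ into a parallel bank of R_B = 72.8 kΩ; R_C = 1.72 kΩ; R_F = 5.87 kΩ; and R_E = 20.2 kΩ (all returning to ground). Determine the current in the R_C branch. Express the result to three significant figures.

I ≈ 5.19 mA

Parallel bank: R_p = 1/(1/72.8 + 1/1.72 + 1/5.87 + 1/20.2) = 1.227 kΩ.
V_A by voltage divider: V_A = 17.0 × 1.227/(1.11 + 1.227) = 8.926 V.
Branch current I = V_A/R_C = 8.926/1.72 = 5.189 mA.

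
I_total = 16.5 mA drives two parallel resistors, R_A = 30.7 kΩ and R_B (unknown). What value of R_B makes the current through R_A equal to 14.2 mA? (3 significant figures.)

In a two-way split, I_A/I_total = R_B/(R_A + R_B).
14.2/16.5 = R_B/(R_A + R_B) → R_B = R_A · (0.8606)/(1 − 0.8606) = 30.7 × 6.174 = 189.5 kΩ.

R_B ≈ 190 kΩ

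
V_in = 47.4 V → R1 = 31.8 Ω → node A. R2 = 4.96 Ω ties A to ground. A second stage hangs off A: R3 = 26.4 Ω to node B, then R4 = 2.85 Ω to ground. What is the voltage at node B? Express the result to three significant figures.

Node A sees R2 in parallel with the series input of stage 2, R3 + R4 = 29.25 Ω.
Effective lower resistance at A: R2 ‖ 29.25 = 4.241 Ω.
So V_A = 47.4 × 0.1177 = 5.577 V.
V_B = V_A × 0.09744 = 0.5434 V.

V_B ≈ 0.543 V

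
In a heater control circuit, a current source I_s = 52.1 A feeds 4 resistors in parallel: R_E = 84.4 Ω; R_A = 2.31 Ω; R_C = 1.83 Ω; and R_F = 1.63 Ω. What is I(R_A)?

Total conductance ΣG = 1/84.4 + 1/2.31 + 1/1.83 + 1/1.63 = 1.605 (units of 1/Ω).
By the current-divider rule, I = I_s · G_k/ΣG = 52.1 × 0.2698 = 14.06 A.

I ≈ 14.1 A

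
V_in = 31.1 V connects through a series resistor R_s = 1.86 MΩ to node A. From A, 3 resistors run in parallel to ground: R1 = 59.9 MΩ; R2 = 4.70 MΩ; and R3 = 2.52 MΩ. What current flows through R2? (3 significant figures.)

Combine the parallel branches: R_p = (1/59.9 + 1/4.70 + 1/2.52)⁻¹ = 1.597 MΩ.
V_A = 31.1 × 1.597/3.457 = 14.37 V.
Branch current I = V_A/R2 = 14.37/4.70 = 3.057 µA.

I ≈ 3.06 µA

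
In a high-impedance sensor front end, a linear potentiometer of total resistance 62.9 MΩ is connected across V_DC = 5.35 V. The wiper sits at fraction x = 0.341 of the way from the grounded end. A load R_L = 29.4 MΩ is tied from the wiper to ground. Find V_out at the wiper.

The pot divides into 41.45 MΩ above the wiper and 21.45 MΩ below.
R_L loads the lower segment: effective lower R = 12.40 MΩ.
Loaded-divider output: V_out = 5.35 × 0.2303 = 1.232 V.
(Unloaded: V_out = x·V_DC = 1.82 V.)

V_out ≈ 1.23 V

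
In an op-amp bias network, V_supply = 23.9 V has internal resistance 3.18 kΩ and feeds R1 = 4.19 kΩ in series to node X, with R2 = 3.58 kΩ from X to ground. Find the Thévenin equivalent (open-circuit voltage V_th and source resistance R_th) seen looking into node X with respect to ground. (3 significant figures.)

V_th ≈ 7.81 V, R_th ≈ 2.41 kΩ

R1' = 3.18 + 4.19 = 7.370 kΩ (source resistance + R1).
With X open, the divider is unloaded: V_th = 23.9 × 3.58/10.95 = 7.814 V.
Zeroing V_supply shorts the top of R1' to ground, so R_th = R1' ‖ R2 = 2.410 kΩ.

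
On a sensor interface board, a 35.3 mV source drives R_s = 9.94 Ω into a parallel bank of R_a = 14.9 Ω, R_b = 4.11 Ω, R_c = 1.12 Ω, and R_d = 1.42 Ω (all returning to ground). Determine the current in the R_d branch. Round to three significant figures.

I ≈ 1.25 mA

Combine the parallel branches: R_p = (1/14.9 + 1/4.11 + 1/1.12 + 1/1.42)⁻¹ = 0.5242 Ω.
V_A = 35.3 × 0.5242/10.46 = 1.768 mV.
I(R_d) = V_A / R_d = 1.768/1.42 = 1.245 mA.
(Equivalently: I_total = 3.373 mA, then current-divider fraction G_k/ΣG = 0.3692.)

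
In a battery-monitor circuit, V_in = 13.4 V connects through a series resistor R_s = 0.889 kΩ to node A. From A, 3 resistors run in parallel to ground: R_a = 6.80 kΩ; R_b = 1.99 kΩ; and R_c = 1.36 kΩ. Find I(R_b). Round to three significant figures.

Parallel bank: R_p = 1/(1/6.80 + 1/1.99 + 1/1.36) = 0.7221 kΩ.
V_A = 13.4 × 0.7221/1.611 = 6.006 V.
I(R_b) = V_A / R_b = 6.006/1.99 = 3.018 mA.

I ≈ 3.02 mA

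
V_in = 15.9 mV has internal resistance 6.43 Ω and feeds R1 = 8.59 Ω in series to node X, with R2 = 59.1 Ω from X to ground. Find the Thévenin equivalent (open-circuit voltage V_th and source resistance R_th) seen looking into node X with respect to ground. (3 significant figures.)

V_th ≈ 12.7 mV, R_th ≈ 12.0 Ω

R1' = 6.43 + 8.59 = 15.02 Ω (source resistance + R1).
With X open, the divider is unloaded: V_th = 15.9 × 59.1/74.12 = 12.68 mV.
Looking into X with the source shorted: R_th = R1'·R2/(R1'+R2) = 15.02 × 59.1/74.12 = 11.98 Ω.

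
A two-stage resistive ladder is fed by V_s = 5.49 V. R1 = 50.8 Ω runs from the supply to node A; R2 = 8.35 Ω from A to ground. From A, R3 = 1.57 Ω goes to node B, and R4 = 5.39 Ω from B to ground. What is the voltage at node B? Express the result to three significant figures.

V_B ≈ 0.296 V

Looking into the second stage from A: R3 + R4 = 6.960 Ω appears in parallel with R2.
Effective lower resistance at A: R2 ‖ 6.960 = 3.796 Ω.
First divider: V_A = V_s · 3.796/(50.8 + 3.796) = 0.3817 V.
V_B = V_A × 0.7744 = 0.2956 V.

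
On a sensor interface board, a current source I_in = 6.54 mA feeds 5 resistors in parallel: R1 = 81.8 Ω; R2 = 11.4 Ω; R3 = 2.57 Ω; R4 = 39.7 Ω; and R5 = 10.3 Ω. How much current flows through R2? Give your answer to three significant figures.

I ≈ 0.938 mA

Conductances: ΣG = 1/81.8 + 1/11.4 + 1/2.57 + 1/39.7 + 1/10.3 = 0.6113 (1/Ω).
By the current-divider rule, I = I_in · G_k/ΣG = 6.54 × 0.1435 = 0.9384 mA.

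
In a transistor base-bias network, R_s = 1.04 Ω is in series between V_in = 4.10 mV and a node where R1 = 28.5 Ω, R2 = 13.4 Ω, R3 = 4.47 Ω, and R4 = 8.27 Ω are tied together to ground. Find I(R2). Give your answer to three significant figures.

I ≈ 0.208 mA

Parallel bank: R_p = 1/(1/28.5 + 1/13.4 + 1/4.47 + 1/8.27) = 2.201 Ω.
V_A = 4.10 × 2.201/3.241 = 2.784 mV.
Branch current I = V_A/R2 = 2.784/13.4 = 0.2078 mA.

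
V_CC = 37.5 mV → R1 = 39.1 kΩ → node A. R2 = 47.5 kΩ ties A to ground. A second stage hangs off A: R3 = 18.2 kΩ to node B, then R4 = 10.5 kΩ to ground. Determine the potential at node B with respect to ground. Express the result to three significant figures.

Node A sees R2 in parallel with the series input of stage 2, R3 + R4 = 28.70 kΩ.
R2 ‖ (R3+R4) = 17.89 kΩ.
V_A = 37.5 × 17.89/(39.1 + 17.89) = 11.77 mV.
Stage 2 is unloaded, so V_B = V_A · R4/(R3+R4) = 11.77 × 10.5/28.70 = 4.307 mV.

V_B ≈ 4.31 mV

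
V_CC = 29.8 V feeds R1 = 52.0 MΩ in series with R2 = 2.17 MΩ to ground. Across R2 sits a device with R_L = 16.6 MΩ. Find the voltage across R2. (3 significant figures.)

V_out ≈ 1.06 V

The load sits in parallel with R2, giving an effective lower resistance R2' = R2·R_L/(R2+R_L) = 1.919 MΩ.
Then V_out = V_CC · R2'/(R1 + R2') = 29.8 × 1.919/53.92 = 1.061 V.
(Unloaded it would be 1.19 V; the load pulls it down.)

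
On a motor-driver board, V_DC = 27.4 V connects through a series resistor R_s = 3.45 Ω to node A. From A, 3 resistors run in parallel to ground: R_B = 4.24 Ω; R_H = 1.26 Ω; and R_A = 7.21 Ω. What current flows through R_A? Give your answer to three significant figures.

I ≈ 0.755 A

Equivalent of the parallel group: R_p = 0.8560 Ω.
Node voltage V_A = V_DC · R_p/(R_s + R_p) = 27.4 × 0.1988 = 5.447 V.
Branch current I = V_A/R_A = 5.447/7.21 = 0.7555 A.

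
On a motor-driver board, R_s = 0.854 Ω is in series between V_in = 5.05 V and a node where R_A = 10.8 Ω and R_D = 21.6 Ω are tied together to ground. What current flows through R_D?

Equivalent of the parallel group: R_p = 7.200 Ω.
Node voltage V_A = V_in · R_p/(R_s + R_p) = 5.05 × 0.8940 = 4.515 V.
Branch current I = V_A/R_D = 4.515/21.6 = 0.2090 A.

I ≈ 0.209 A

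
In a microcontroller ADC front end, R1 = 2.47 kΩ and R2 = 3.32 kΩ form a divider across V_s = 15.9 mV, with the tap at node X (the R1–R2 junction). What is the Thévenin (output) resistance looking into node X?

Zeroing V_s shorts the top of R1 to ground, so R_th = R1 ‖ R2 = 1.416 kΩ.

R_th ≈ 1.42 kΩ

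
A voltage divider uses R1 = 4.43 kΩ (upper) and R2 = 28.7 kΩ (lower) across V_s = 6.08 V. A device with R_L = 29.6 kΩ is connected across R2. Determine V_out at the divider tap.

The load sits in parallel with R2, giving an effective lower resistance R2' = R2·R_L/(R2+R_L) = 14.57 kΩ.
Voltage divider with the loaded lower leg: V_out = 6.08 × 14.57/(4.43 + 14.57) = 6.08 × 0.7669 = 4.663 V.

V_out ≈ 4.66 V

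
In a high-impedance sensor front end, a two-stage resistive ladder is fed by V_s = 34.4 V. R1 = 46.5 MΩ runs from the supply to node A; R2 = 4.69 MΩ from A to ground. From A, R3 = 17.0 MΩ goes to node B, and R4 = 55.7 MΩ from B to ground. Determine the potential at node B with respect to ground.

Node A sees R2 in parallel with the series input of stage 2, R3 + R4 = 72.70 MΩ.
Effective lower resistance at A: R2 ‖ 72.70 = 4.406 MΩ.
First divider: V_A = V_s · 4.406/(46.5 + 4.406) = 2.977 V.
Then the unloaded second divider: V_B = V_A × R4/(R3+R4) = 2.977 × 0.7662 = 2.281 V.

V_B ≈ 2.28 V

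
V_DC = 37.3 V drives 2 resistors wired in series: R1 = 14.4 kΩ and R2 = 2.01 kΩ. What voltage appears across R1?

V ≈ 32.7 V

Series total: ΣR = 14.4 + 2.01 = 16.41 kΩ.
Voltage divider: V = V_DC · (14.40 / 16.41) = 37.3 × 0.8775 = 32.73 V.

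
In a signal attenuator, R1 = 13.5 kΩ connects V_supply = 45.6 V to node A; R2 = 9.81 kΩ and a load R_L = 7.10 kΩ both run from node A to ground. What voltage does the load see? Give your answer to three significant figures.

V_out ≈ 10.7 V

R2 ‖ R_L = (9.81 × 7.10)/(9.81 + 7.10) = 4.119 kΩ.
Then V_out = V_supply · R2'/(R1 + R2') = 45.6 × 4.119/17.62 = 10.66 V.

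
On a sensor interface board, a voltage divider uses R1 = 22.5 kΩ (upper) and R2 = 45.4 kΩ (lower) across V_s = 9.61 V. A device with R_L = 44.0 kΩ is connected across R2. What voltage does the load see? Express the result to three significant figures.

R2 ‖ R_L = (45.4 × 44.0)/(45.4 + 44.0) = 22.34 kΩ.
Voltage divider with the loaded lower leg: V_out = 9.61 × 22.34/(22.5 + 22.34) = 9.61 × 0.4983 = 4.788 V.
(Unloaded it would be 6.43 V; the load pulls it down.)

V_out ≈ 4.79 V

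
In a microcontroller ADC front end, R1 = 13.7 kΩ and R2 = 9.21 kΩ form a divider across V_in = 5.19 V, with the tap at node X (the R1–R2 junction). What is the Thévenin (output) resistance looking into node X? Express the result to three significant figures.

With V_in suppressed (replaced by a short), R_th = R1 ‖ R2 = (13.70 × 9.21)/(13.70 + 9.21) = 5.508 kΩ.

R_th ≈ 5.51 kΩ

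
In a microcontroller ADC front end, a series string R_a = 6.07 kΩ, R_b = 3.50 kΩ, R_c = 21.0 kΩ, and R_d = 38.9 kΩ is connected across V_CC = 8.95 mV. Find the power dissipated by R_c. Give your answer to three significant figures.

P ≈ 0.349 nW

Series current I = V_CC/ΣR = 8.95/69.47 = 0.1288 µA.
P = I²R = 0.01660 × 21.0 = 0.3486 nW.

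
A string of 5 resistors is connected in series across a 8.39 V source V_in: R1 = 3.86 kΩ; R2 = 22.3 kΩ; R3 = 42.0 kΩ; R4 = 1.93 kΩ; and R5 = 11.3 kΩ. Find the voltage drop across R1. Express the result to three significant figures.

ΣR = 3.86 + 22.3 + 42.0 + 1.93 + 11.3 = 81.39 kΩ.
Voltage divider: V = V_in · (3.860 / 81.39) = 8.39 × 0.04743 = 0.3979 V.

V ≈ 0.398 V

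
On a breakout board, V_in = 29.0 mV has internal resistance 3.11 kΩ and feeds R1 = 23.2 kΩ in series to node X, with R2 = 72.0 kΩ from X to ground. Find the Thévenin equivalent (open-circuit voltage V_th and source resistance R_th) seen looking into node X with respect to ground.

R1' = 3.11 + 23.2 = 26.31 kΩ (source resistance + R1).
V_th is the unloaded tap voltage: V_in · R2/(R1'+R2) = 29.0 × 0.7324 = 21.24 mV.
Zeroing V_in shorts the top of R1' to ground, so R_th = R1' ‖ R2 = 19.27 kΩ.

V_th ≈ 21.2 mV, R_th ≈ 19.3 kΩ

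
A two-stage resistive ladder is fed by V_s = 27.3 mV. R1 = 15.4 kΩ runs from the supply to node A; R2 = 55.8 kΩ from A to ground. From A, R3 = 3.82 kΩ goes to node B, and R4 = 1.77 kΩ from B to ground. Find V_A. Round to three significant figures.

Looking into the second stage from A: R3 + R4 = 5.590 kΩ appears in parallel with R2.
R2 ‖ (R3+R4) = 5.081 kΩ.
So V_A = 27.3 × 0.2481 = 6.773 mV.

V_A ≈ 6.77 mV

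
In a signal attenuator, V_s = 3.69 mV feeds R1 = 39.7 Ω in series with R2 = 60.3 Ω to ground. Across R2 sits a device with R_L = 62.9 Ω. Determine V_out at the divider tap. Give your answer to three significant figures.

V_out ≈ 1.61 mV

The load sits in parallel with R2, giving an effective lower resistance R2' = R2·R_L/(R2+R_L) = 30.79 Ω.
Then V_out = V_s · R2'/(R1 + R2') = 3.69 × 30.79/70.49 = 1.612 mV.
(Unloaded it would be 2.23 mV; the load pulls it down.)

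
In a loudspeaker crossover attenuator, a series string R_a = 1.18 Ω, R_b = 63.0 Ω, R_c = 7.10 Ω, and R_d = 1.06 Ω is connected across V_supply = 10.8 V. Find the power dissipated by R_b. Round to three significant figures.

The common current is I = 10.8/72.34 = 0.1493 A.
V(R_b) = I·R = 9.406 V; P = V·I = 9.406 × 0.1493 = 1.404 W.

P ≈ 1.40 W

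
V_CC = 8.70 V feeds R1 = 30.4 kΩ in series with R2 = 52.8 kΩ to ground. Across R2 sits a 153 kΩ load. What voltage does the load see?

The load sits in parallel with R2, giving an effective lower resistance R2' = R2·R_L/(R2+R_L) = 39.25 kΩ.
Voltage divider with the loaded lower leg: V_out = 8.70 × 39.25/(30.4 + 39.25) = 8.70 × 0.5636 = 4.903 V.
(Unloaded it would be 5.52 V; the load pulls it down.)

V_out ≈ 4.90 V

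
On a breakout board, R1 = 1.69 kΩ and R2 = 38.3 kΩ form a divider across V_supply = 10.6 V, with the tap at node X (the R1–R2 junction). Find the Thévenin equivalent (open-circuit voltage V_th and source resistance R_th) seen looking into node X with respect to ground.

V_th is the unloaded tap voltage: V_supply · R2/(R1+R2) = 10.6 × 0.9577 = 10.15 V.
Looking into X with the source shorted: R_th = R1·R2/(R1+R2) = 1.690 × 38.3/39.99 = 1.619 kΩ.

V_th ≈ 10.2 V, R_th ≈ 1.62 kΩ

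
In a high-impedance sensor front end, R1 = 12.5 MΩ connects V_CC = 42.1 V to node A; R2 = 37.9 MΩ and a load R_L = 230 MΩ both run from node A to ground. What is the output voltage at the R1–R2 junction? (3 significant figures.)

R2 ‖ R_L = (37.9 × 230)/(37.9 + 230) = 32.54 MΩ.
Then V_out = V_CC · R2'/(R1 + R2') = 42.1 × 32.54/45.04 = 30.42 V.

V_out ≈ 30.4 V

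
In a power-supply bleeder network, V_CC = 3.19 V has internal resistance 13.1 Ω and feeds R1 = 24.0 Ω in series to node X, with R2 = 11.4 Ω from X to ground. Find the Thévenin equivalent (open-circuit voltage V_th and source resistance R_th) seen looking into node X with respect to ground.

V_th ≈ 0.750 V, R_th ≈ 8.72 Ω

R1' = 13.1 + 24.0 = 37.10 Ω (source resistance + R1).
Open-circuit (no load on X): V_th = V_CC · R2/(R1' + R2) = 3.19 × 11.4/(37.10 + 11.4) = 0.7498 V.
Zeroing V_CC shorts the top of R1' to ground, so R_th = R1' ‖ R2 = 8.720 Ω.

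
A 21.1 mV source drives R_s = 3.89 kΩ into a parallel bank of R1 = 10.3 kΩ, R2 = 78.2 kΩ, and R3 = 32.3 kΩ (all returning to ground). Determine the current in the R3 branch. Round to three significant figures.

Equivalent of the parallel group: R_p = 7.101 kΩ.
V_A by voltage divider: V_A = 21.1 × 7.101/(3.89 + 7.101) = 13.63 mV.
I(R3) = V_A / R3 = 13.63/32.3 = 0.4220 µA.

I ≈ 0.422 µA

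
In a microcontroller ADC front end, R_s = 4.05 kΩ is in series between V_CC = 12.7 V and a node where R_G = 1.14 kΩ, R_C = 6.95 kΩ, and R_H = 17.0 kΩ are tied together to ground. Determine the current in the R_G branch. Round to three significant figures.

I ≈ 2.07 mA

Parallel bank: R_p = 1/(1/1.14 + 1/6.95 + 1/17.0) = 0.9260 kΩ.
Node voltage V_A = V_CC · R_p/(R_s + R_p) = 12.7 × 0.1861 = 2.363 V.
I(R_G) = V_A / R_G = 2.363/1.14 = 2.073 mA.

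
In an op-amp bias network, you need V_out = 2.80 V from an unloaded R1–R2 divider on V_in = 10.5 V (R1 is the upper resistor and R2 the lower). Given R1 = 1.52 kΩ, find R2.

V_out/V_in = R2/(R1+R2) = 0.2667.
R2 = R1 · 0.2667/(1 − 0.2667) = 0.5527 kΩ.

R2 ≈ 0.553 kΩ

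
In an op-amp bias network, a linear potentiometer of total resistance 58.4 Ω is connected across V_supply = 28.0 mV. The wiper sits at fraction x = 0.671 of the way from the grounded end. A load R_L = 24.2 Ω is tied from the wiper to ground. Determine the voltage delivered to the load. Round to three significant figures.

V_out ≈ 12.3 mV

Lower segment x·R_p = 39.19 Ω; upper segment (1−x)·R_p = 19.21 Ω.
R_L loads the lower segment: effective lower R = 14.96 Ω.
Then V_out = V_supply · 14.96/(19.21 + 14.96) = 12.26 mV.
(Unloaded: V_out = x·V_supply = 18.8 mV.)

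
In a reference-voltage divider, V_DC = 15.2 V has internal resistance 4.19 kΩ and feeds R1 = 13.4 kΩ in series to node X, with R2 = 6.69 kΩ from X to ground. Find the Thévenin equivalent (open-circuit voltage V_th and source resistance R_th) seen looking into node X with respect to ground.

R1' = 4.19 + 13.4 = 17.59 kΩ (source resistance + R1).
With X open, the divider is unloaded: V_th = 15.2 × 6.69/24.28 = 4.188 V.
Looking into X with the source shorted: R_th = R1'·R2/(R1'+R2) = 17.59 × 6.69/24.28 = 4.847 kΩ.

V_th ≈ 4.19 V, R_th ≈ 4.85 kΩ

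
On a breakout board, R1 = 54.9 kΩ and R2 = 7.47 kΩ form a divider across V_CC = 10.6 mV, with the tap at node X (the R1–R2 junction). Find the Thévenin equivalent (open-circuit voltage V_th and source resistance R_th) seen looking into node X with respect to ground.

V_th ≈ 1.27 mV, R_th ≈ 6.58 kΩ

V_th is the unloaded tap voltage: V_CC · R2/(R1+R2) = 10.6 × 0.1198 = 1.270 mV.
Zeroing V_CC shorts the top of R1 to ground, so R_th = R1 ‖ R2 = 6.575 kΩ.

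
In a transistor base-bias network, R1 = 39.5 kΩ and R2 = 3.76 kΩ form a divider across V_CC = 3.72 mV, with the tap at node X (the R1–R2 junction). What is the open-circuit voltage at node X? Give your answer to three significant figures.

Open-circuit (no load on X): V_th = V_CC · R2/(R1 + R2) = 3.72 × 3.76/(39.50 + 3.76) = 0.3233 mV.

V_th ≈ 0.323 mV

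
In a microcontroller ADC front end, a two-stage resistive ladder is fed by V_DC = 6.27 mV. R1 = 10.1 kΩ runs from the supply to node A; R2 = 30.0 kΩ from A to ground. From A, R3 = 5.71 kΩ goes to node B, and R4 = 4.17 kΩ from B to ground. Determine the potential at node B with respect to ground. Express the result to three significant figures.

V_B ≈ 1.12 mV

Looking into the second stage from A: R3 + R4 = 9.880 kΩ appears in parallel with R2.
Effective lower resistance at A: R2 ‖ 9.880 = 7.432 kΩ.
So V_A = 6.27 × 0.4239 = 2.658 mV.
Stage 2 is unloaded, so V_B = V_A · R4/(R3+R4) = 2.658 × 4.17/9.880 = 1.122 mV.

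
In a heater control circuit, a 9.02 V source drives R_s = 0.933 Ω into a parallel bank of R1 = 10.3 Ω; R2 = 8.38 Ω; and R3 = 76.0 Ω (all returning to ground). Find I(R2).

I ≈ 0.886 A

Equivalent of the parallel group: R_p = 4.356 Ω.
Node voltage V_A = V_supply · R_p/(R_s + R_p) = 9.02 × 0.8236 = 7.429 V.
I(R2) = V_A / R2 = 7.429/8.38 = 0.8865 A.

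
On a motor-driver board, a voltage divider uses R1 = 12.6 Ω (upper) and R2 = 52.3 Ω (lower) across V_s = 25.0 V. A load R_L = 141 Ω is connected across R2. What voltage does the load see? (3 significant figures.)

V_out ≈ 18.8 V

First combine the lower leg with the load: R2 ‖ R_L = 38.15 Ω.
Then V_out = V_s · R2'/(R1 + R2') = 25.0 × 38.15/50.75 = 18.79 V.
(Unloaded it would be 20.1 V; the load pulls it down.)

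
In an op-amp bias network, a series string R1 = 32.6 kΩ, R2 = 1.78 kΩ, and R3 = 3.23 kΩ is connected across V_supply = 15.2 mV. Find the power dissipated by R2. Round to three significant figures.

P ≈ 0.291 nW

Series current I = V_supply/ΣR = 15.2/37.61 = 0.4041 µA.
P(R2) = I²·R2 = (0.4041)² × 1.78 = 0.2907 nW.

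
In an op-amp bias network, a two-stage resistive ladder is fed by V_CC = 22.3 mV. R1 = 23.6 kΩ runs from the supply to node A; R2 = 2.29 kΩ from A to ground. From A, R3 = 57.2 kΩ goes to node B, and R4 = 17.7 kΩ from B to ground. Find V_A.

Node A sees R2 in parallel with the series input of stage 2, R3 + R4 = 74.90 kΩ.
Effective lower resistance at A: R2 ‖ 74.90 = 2.222 kΩ.
First divider: V_A = V_CC · 2.222/(23.6 + 2.222) = 1.919 mV.

V_A ≈ 1.92 mV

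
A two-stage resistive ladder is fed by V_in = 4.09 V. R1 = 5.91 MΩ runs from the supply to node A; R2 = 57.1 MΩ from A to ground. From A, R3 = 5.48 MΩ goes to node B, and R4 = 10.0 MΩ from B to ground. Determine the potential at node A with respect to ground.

Looking into the second stage from A: R3 + R4 = 15.48 MΩ appears in parallel with R2.
R2 ‖ (R3+R4) = 12.18 MΩ.
V_A = 4.09 × 12.18/(5.91 + 12.18) = 2.754 V.

V_A ≈ 2.75 V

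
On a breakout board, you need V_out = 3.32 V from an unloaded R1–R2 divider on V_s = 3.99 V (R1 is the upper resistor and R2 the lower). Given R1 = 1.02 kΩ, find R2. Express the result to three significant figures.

R2 ≈ 5.05 kΩ

The divider ratio is R2/(R1+R2) = 3.32/3.99 = 0.8321.
R2 = R1 · 0.8321/(1 − 0.8321) = 5.054 kΩ.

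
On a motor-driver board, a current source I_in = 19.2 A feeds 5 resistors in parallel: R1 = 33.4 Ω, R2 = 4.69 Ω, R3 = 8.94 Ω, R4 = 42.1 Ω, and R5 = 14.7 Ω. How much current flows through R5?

ΣG = 1/33.4 + 1/4.69 + 1/8.94 + 1/42.1 + 1/14.7 = 0.4468.
Current divider: I(R5) = I_in · G_k/ΣG = 19.2 × (0.06803/0.4468) = 19.2 × 0.1523 = 2.923 A.

I ≈ 2.92 A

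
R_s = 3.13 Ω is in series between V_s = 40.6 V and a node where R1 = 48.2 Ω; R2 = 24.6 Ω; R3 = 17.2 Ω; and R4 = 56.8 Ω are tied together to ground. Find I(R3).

Parallel bank: R_p = 1/(1/48.2 + 1/24.6 + 1/17.2 + 1/56.8) = 7.292 Ω.
V_A by voltage divider: V_A = 40.6 × 7.292/(3.13 + 7.292) = 28.41 V.
I(R3) = V_A / R3 = 28.41/17.2 = 1.652 A.
(Check via current divider: I_total = 3.896 A; share G_k/ΣG = 0.4239 → same result.)

I ≈ 1.65 A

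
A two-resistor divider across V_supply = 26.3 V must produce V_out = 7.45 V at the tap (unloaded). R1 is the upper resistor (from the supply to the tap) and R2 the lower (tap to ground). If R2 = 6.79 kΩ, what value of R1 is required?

R1 ≈ 17.2 kΩ

V_out/V_supply = R2/(R1+R2) = 0.2833.
R1 = R2·(1/k − 1) = 6.79 × 2.530 = 17.18 kΩ.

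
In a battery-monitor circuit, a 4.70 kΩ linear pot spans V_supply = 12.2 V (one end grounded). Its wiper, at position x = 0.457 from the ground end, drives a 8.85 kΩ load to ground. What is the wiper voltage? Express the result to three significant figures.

V_out ≈ 4.93 V

Split the track: R_lower = x·R_p = 2.148 kΩ, R_upper = (1−x)·R_p = 2.552 kΩ.
Lower segment in parallel with the load: 2.148 ‖ 8.85 = 1.728 kΩ.
Then V_out = V_supply · 1.728/(2.552 + 1.728) = 4.926 V.
(Unloaded: V_out = x·V_supply = 5.58 V.)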